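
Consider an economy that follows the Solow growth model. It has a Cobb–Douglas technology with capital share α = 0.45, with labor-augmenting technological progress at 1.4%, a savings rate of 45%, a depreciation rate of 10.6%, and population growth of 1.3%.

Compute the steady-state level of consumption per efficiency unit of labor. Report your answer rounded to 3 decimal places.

c* ≈ 1.491

In steady state, investment equals break-even investment: s·k^α = (n + g + δ)·k.
Dividing both sides by k: k^(1−α) = s / (n + g + δ).
k^0.55 = 0.45 / (0.013 + 0.014 + 0.106) = 0.45 / 0.133 = 3.3835
k* = 3.3835^(1/0.55) ≈ 9.1724
y* = (k*)^α = 9.1724^0.45 ≈ 2.7109
c* = (1 − s)·y* = (1 − 0.45) × 2.7109 ≈ 1.4910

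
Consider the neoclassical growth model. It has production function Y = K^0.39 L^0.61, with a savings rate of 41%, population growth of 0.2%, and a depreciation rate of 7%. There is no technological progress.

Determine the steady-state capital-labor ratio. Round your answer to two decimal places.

At the steady state, Δk = 0, so s·k^α = (n + δ)·k.
Rearranging, k^(1−α) = s / (n + δ).
k^0.61 = 0.41 / (0.002 + 0.070) = 0.41 / 0.072 = 5.6944
k* = 5.6944^(1/0.61) ≈ 17.3157

k* = 17.32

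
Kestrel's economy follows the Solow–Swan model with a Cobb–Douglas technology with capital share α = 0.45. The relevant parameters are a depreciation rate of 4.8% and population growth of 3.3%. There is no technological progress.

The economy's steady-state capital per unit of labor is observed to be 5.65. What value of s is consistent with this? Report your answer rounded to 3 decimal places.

At the steady state, Δk = 0, so s·k^α = (n + δ)·k.
So s / (n + δ) = (k*)^(1−α) = 5.65^0.55 = 2.5920.
Therefore s = 2.5920 × (n + δ) = 2.5920 × 0.081 = 0.2100.

s ≈ 0.210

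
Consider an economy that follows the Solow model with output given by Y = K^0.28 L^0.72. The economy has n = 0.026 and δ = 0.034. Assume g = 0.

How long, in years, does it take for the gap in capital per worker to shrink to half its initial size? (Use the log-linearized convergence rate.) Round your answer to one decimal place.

Near the steady state the convergence rate is λ = (1 − α)(n + δ).
λ = (1 − 0.28) × 0.060 = 0.72 × 0.060 = 0.0432
Half-life = ln 2 / λ = 0.6931 / 0.0432 ≈ 16.04 years

about 16.0 years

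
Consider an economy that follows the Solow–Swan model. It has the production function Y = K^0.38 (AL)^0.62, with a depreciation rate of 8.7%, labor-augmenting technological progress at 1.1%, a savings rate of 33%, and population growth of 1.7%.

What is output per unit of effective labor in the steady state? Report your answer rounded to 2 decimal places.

y* ≈ 1.91

Steady state requires s·f(k) = (n + g + δ)·k, i.e. s·k^α = (n + g + δ)·k.
Dividing both sides by k: k^(1−α) = s / (n + g + δ).
k^0.62 = 0.33 / (0.017 + 0.011 + 0.087) = 0.33 / 0.115 = 2.8696
k* = 2.8696^(1/0.62) ≈ 5.4755
y* = (k*)^α = 5.4755^0.38 ≈ 1.9081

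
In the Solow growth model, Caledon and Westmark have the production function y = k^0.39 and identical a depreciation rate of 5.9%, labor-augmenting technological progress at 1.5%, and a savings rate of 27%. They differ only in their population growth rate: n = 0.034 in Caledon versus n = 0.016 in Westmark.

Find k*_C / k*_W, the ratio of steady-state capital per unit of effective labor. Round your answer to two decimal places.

k*_C / k*_W ≈ 0.74

Steady-state k* = [s/(n + g + δ)]^(1/(1−α)), so the ratio is [ (s_C/(n + g + δ)_C) / (s_W/(n + g + δ)_W) ]^1.6393.
s_C/(n + g + δ)_C = 0.27/0.108 = 2.5000; s_W/(n + g + δ)_W = 0.27/0.090 = 3.0000.
Ratio = (2.5000/3.0000)^1.6393 = 0.8333^1.6393 ≈ 0.7416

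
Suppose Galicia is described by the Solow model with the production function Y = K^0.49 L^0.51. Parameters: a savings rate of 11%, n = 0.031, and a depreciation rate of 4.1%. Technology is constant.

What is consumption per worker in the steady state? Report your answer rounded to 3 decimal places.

In steady state, investment equals break-even investment: s·k^α = (n + δ)·k.
Rearranging, k^(1−α) = s / (n + δ).
k^0.51 = 0.11 / (0.031 + 0.041) = 0.11 / 0.072 = 1.5278
k* = 1.5278^(1/0.51) ≈ 2.2957
y* = (k*)^α = 2.2957^0.49 ≈ 1.5026
c* = (1 − s)·y* = (1 − 0.11) × 1.5026 ≈ 1.3373

c* = 1.337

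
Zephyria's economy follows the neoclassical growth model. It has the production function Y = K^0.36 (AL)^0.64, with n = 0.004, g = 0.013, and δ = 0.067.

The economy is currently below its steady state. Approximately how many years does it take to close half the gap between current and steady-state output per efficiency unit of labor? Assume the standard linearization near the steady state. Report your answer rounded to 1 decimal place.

Near the steady state the convergence rate is λ = (1 − α)(n + g + δ).
λ = (1 − 0.36) × 0.084 = 0.64 × 0.084 = 0.05376
Half-life = ln 2 / λ = 0.6931 / 0.05376 ≈ 12.89 years

t_½ ≈ 12.9 years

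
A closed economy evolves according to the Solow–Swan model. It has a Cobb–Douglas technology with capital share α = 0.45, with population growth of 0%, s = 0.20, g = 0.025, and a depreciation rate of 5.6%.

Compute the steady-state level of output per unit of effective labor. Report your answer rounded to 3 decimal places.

Steady state requires s·f(k) = (n + g + δ)·k, i.e. s·k^α = (n + g + δ)·k.
Dividing both sides by k: k^(1−α) = s / (n + g + δ).
k^0.55 = 0.20 / (0.000 + 0.025 + 0.056) = 0.20 / 0.081 = 2.4691
k* = 2.4691^(1/0.55) ≈ 5.1726
y* = (k*)^α = 5.1726^0.45 ≈ 2.0949

y* = 2.095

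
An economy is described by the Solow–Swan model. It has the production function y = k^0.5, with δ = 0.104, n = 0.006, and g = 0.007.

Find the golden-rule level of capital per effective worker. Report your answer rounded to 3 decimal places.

The golden rule sets f'(k) = n + g + δ, i.e. α·k^(α−1) = n + g + δ.
So k^(1−α) = α / (n + g + δ) = 0.5 / 0.117 = 4.2735.
k_gold = 4.2735^(1/0.5) ≈ 18.2628

k_gold ≈ 18.263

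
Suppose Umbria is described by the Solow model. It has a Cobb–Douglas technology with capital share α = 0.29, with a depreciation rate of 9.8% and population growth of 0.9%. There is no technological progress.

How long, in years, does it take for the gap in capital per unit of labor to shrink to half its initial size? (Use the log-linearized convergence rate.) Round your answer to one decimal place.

half-life ≈ 9.1 years

Near the steady state the convergence rate is λ = (1 − α)(n + δ).
λ = (1 − 0.29) × 0.107 = 0.71 × 0.107 = 0.07597
Half-life = ln 2 / λ = 0.6931 / 0.07597 ≈ 9.12 years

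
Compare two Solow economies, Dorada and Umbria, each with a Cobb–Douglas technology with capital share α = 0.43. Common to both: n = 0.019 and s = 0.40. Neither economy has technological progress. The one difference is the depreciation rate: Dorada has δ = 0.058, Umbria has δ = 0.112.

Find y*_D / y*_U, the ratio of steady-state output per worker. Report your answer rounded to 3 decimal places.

ratio ≈ 1.493

Steady-state y* = [s/(n + δ)]^(α/(1−α)), so the ratio is [ (s_D/(n + δ)_D) / (s_U/(n + δ)_U) ]^0.7544.
s_D/(n + δ)_D = 0.40/0.077 = 5.1948; s_U/(n + δ)_U = 0.40/0.131 = 3.0534.
Ratio = (5.1948/3.0534)^0.7544 = 1.7013^0.7544 ≈ 1.4931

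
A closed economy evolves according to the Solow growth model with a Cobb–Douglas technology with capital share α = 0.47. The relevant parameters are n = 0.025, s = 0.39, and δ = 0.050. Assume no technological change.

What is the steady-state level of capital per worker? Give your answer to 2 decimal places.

k* = 22.44

At the steady state, Δk = 0, so s·k^α = (n + δ)·k.
Dividing both sides by k: k^(1−α) = s / (n + δ).
k^0.53 = 0.39 / (0.025 + 0.050) = 0.39 / 0.075 = 5.2000
k* = 5.2000^(1/0.53) ≈ 22.4362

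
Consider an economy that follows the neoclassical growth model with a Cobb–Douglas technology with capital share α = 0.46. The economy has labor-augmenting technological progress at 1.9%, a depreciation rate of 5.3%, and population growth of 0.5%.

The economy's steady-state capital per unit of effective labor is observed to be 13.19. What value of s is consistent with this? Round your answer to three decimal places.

At the steady state, Δk = 0, so s·k^α = (n + g + δ)·k.
So s / (n + g + δ) = (k*)^(1−α) = 13.19^0.54 = 4.0265.
Therefore s = 4.0265 × (n + g + δ) = 4.0265 × 0.077 = 0.3100.

s ≈ 0.310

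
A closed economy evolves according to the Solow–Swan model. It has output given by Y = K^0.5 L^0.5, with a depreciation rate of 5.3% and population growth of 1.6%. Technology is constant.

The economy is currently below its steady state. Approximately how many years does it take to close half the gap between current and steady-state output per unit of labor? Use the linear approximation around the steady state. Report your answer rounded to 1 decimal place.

t_½ ≈ 20.1 years

Near the steady state the convergence rate is λ = (1 − α)(n + δ).
λ = (1 − 0.5) × 0.069 = 0.5 × 0.069 = 0.0345
Half-life = ln 2 / λ = 0.6931 / 0.0345 ≈ 20.09 years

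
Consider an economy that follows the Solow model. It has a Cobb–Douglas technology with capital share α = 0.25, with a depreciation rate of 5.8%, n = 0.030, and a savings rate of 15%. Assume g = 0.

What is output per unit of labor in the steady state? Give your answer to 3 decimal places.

In steady state, investment equals break-even investment: s·k^α = (n + δ)·k.
Rearranging, k^(1−α) = s / (n + δ).
k^0.75 = 0.15 / (0.030 + 0.058) = 0.15 / 0.088 = 1.7045
k* = 1.7045^(1/0.75) ≈ 2.0361
y* = (k*)^α = 2.0361^0.25 ≈ 1.1945

y* ≈ 1.195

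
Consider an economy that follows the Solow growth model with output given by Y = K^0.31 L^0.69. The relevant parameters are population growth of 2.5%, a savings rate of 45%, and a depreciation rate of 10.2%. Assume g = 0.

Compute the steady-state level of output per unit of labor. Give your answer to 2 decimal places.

In steady state, investment equals break-even investment: s·k^α = (n + δ)·k.
Rearranging, k^(1−α) = s / (n + δ).
k^0.69 = 0.45 / (0.025 + 0.102) = 0.45 / 0.127 = 3.5433
k* = 3.5433^(1/0.69) ≈ 6.2552
y* = (k*)^α = 6.2552^0.31 ≈ 1.7654

y* ≈ 1.77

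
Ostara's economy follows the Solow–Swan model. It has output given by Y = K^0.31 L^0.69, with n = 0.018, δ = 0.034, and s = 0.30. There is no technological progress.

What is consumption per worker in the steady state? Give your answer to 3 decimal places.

At the steady state, Δk = 0, so s·k^α = (n + δ)·k.
Dividing both sides by k: k^(1−α) = s / (n + δ).
k^0.69 = 0.30 / (0.018 + 0.034) = 0.30 / 0.052 = 5.7692
k* = 5.7692^(1/0.69) ≈ 12.6784
y* = (k*)^α = 12.6784^0.31 ≈ 2.1976
c* = (1 − s)·y* = (1 − 0.30) × 2.1976 ≈ 1.5383

c* ≈ 1.538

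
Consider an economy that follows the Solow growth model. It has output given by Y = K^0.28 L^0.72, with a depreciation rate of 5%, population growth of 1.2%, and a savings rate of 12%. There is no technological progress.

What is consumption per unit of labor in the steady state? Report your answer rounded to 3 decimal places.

At the steady state, Δk = 0, so s·k^α = (n + δ)·k.
Dividing both sides by k: k^(1−α) = s / (n + δ).
k^0.72 = 0.12 / (0.012 + 0.050) = 0.12 / 0.062 = 1.9355
k* = 1.9355^(1/0.72) ≈ 2.5022
y* = (k*)^α = 2.5022^0.28 ≈ 1.2928
c* = (1 − s)·y* = (1 − 0.12) × 1.2928 ≈ 1.1377

c* ≈ 1.138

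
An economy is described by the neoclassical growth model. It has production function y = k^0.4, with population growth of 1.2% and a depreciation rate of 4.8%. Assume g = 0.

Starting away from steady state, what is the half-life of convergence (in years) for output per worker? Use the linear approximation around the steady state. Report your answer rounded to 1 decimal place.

Near the steady state the convergence rate is λ = (1 − α)(n + δ).
λ = (1 − 0.4) × 0.060 = 0.6 × 0.060 = 0.0360
Half-life = ln 2 / λ = 0.6931 / 0.0360 ≈ 19.25 years

about 19.3 years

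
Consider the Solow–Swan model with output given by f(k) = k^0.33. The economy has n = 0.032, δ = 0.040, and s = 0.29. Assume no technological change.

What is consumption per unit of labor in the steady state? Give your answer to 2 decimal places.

c* ≈ 1.41

Steady state requires s·f(k) = (n + δ)·k, i.e. s·k^α = (n + δ)·k.
Rearranging, k^(1−α) = s / (n + δ).
k^0.67 = 0.29 / (0.032 + 0.040) = 0.29 / 0.072 = 4.0278
k* = 4.0278^(1/0.67) ≈ 7.9999
y* = (k*)^α = 7.9999^0.33 ≈ 1.9862
c* = (1 − s)·y* = (1 − 0.29) × 1.9862 ≈ 1.4102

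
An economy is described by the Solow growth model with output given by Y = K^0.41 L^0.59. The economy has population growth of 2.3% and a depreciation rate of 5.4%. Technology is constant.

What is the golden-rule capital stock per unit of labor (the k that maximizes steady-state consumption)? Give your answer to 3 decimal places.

The golden rule sets f'(k) = n + δ, i.e. α·k^(α−1) = n + δ.
So k^(1−α) = α / (n + δ) = 0.41 / 0.077 = 5.3247.
k_gold = 5.3247^(1/0.59) ≈ 17.0219

k_gold ≈ 17.022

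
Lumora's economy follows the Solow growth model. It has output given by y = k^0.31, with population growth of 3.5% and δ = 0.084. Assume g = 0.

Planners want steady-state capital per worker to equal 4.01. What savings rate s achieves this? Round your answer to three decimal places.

s ≈ 0.310

At the steady state, Δk = 0, so s·k^α = (n + δ)·k.
So s / (n + δ) = (k*)^(1−α) = 4.01^0.69 = 2.6072.
Therefore s = 2.6072 × (n + δ) = 2.6072 × 0.119 = 0.3103.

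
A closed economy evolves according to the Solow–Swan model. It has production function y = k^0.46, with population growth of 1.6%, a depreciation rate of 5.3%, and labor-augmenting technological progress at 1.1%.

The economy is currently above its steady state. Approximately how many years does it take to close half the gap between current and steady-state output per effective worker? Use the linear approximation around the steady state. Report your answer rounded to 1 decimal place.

Near the steady state the convergence rate is λ = (1 − α)(n + g + δ).
λ = (1 − 0.46) × 0.080 = 0.54 × 0.080 = 0.0432
Half-life = ln 2 / λ = 0.6931 / 0.0432 ≈ 16.04 years

about 16.0 years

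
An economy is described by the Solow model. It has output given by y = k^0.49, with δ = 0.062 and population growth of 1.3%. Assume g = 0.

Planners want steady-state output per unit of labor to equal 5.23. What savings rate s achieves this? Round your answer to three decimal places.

At the steady state, Δk = 0, so s·k^α = (n + δ)·k.
Since y* = [s/(n + δ)]^(α/(1−α)), we have s/(n + δ) = (y*)^((1−α)/α) = 5.23^1.0408 = 5.5952.
Therefore s = 5.5952 × (n + δ) = 5.5952 × 0.075 = 0.4196.

s ≈ 0.420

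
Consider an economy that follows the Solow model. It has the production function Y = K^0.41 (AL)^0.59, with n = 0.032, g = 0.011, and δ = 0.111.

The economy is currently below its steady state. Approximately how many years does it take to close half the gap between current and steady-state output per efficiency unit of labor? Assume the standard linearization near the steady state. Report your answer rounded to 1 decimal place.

half-life ≈ 7.6 years

Near the steady state the convergence rate is λ = (1 − α)(n + g + δ).
λ = (1 − 0.41) × 0.154 = 0.59 × 0.154 = 0.09086
Half-life = ln 2 / λ = 0.6931 / 0.09086 ≈ 7.63 years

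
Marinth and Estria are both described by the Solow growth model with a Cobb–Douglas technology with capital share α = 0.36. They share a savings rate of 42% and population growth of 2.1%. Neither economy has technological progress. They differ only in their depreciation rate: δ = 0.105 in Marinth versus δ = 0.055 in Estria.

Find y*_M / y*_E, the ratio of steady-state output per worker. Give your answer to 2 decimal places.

y*_M / y*_E ≈ 0.75

Steady-state y* = [s/(n + δ)]^(α/(1−α)), so the ratio is [ (s_M/(n + δ)_M) / (s_E/(n + δ)_E) ]^0.5625.
s_M/(n + δ)_M = 0.42/0.126 = 3.3333; s_E/(n + δ)_E = 0.42/0.076 = 5.5263.
Ratio = (3.3333/5.5263)^0.5625 = 0.6032^0.5625 ≈ 0.7525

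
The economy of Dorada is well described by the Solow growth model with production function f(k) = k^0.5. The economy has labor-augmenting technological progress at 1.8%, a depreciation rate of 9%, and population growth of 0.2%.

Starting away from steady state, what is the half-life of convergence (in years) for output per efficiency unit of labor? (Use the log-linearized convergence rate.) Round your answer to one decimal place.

t_½ ≈ 12.6 years

Near the steady state the convergence rate is λ = (1 − α)(n + g + δ).
λ = (1 − 0.5) × 0.110 = 0.5 × 0.110 = 0.0550
Half-life = ln 2 / λ = 0.6931 / 0.0550 ≈ 12.60 years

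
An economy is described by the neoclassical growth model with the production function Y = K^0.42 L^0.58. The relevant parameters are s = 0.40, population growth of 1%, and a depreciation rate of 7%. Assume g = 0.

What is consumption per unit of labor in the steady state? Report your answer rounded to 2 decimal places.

At the steady state, Δk = 0, so s·k^α = (n + δ)·k.
Dividing both sides by k: k^(1−α) = s / (n + δ).
k^0.58 = 0.40 / (0.010 + 0.070) = 0.40 / 0.080 = 5.0000
k* = 5.0000^(1/0.58) ≈ 16.0369
y* = (k*)^α = 16.0369^0.42 ≈ 3.2074
c* = (1 − s)·y* = (1 − 0.40) × 3.2074 ≈ 1.9244

c* = 1.92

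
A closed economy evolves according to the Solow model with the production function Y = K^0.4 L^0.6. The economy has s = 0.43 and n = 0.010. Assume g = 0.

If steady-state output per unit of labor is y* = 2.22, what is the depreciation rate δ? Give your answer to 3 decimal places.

δ ≈ 0.120

Steady state requires s·f(k) = (n + δ)·k, i.e. s·k^α = (n + δ)·k.
Since y* = [s/(n + δ)]^(α/(1−α)), we have s/(n + δ) = (y*)^((1−α)/α) = 2.22^1.5 = 3.3077.
Therefore n + δ = s / 3.3077 = 0.43 / 3.3077 = 0.1300, so δ = 0.1300 − 0.010 = 0.1200.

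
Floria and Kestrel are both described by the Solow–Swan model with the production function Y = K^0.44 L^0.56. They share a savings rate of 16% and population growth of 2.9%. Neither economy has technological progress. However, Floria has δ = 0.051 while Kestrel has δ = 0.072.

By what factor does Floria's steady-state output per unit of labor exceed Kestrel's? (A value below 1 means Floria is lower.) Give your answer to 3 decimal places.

Steady-state y* = [s/(n + δ)]^(α/(1−α)), so the ratio is [ (s_F/(n + δ)_F) / (s_K/(n + δ)_K) ]^0.7857.
s_F/(n + δ)_F = 0.16/0.080 = 2.0000; s_K/(n + δ)_K = 0.16/0.101 = 1.5842.
Ratio = (2.0000/1.5842)^0.7857 = 1.2625^0.7857 ≈ 1.2010

y*_F / y*_K ≈ 1.201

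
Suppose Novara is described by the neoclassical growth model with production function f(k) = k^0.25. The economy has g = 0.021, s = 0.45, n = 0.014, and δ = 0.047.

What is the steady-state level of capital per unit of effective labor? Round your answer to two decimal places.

k* ≈ 9.68

Steady state requires s·f(k) = (n + g + δ)·k, i.e. s·k^α = (n + g + δ)·k.
Rearranging, k^(1−α) = s / (n + g + δ).
k^0.75 = 0.45 / (0.014 + 0.021 + 0.047) = 0.45 / 0.082 = 5.4878
k* = 5.4878^(1/0.75) ≈ 9.6798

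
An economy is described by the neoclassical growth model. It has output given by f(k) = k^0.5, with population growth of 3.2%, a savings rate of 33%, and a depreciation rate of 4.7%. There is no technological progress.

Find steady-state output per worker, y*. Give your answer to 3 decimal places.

At the steady state, Δk = 0, so s·k^α = (n + δ)·k.
Dividing both sides by k: k^(1−α) = s / (n + δ).
k^0.5 = 0.33 / (0.032 + 0.047) = 0.33 / 0.079 = 4.1772
k* = 4.1772^(1/0.5) ≈ 17.4490
y* = (k*)^α = 17.4490^0.5 ≈ 4.1772

y* ≈ 4.177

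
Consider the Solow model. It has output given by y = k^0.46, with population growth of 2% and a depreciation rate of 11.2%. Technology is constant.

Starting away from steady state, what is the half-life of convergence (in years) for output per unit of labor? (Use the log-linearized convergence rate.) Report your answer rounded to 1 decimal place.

Near the steady state the convergence rate is λ = (1 − α)(n + δ).
λ = (1 − 0.46) × 0.132 = 0.54 × 0.132 = 0.07128
Half-life = ln 2 / λ = 0.6931 / 0.07128 ≈ 9.72 years

half-life ≈ 9.7 years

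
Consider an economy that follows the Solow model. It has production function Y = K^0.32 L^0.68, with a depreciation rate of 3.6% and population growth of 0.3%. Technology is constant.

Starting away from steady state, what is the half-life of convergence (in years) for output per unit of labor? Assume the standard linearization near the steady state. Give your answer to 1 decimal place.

Near the steady state the convergence rate is λ = (1 − α)(n + δ).
λ = (1 − 0.32) × 0.039 = 0.68 × 0.039 = 0.02652
Half-life = ln 2 / λ = 0.6931 / 0.02652 ≈ 26.13 years

t_½ ≈ 26.1 years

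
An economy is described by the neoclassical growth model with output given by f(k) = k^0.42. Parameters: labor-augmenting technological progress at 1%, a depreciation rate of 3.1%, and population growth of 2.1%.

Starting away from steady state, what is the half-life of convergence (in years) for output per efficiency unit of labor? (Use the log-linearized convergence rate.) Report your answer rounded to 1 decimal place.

Near the steady state the convergence rate is λ = (1 − α)(n + g + δ).
λ = (1 − 0.42) × 0.062 = 0.58 × 0.062 = 0.03596
Half-life = ln 2 / λ = 0.6931 / 0.03596 ≈ 19.27 years

half-life ≈ 19.3 years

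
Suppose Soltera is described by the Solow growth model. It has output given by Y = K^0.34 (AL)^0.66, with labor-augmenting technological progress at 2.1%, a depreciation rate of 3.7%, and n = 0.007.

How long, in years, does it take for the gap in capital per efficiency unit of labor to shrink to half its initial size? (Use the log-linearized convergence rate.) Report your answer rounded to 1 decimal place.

Near the steady state the convergence rate is λ = (1 − α)(n + g + δ).
λ = (1 − 0.34) × 0.065 = 0.66 × 0.065 = 0.0429
Half-life = ln 2 / λ = 0.6931 / 0.0429 ≈ 16.16 years

half-life ≈ 16.2 years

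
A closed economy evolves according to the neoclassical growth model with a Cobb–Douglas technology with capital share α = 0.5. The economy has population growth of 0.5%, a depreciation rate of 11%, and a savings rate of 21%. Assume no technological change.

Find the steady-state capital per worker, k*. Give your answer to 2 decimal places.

In steady state, investment equals break-even investment: s·k^α = (n + δ)·k.
Rearranging, k^(1−α) = s / (n + δ).
k^0.5 = 0.21 / (0.005 + 0.110) = 0.21 / 0.115 = 1.8261
k* = 1.8261^(1/0.5) ≈ 3.3346

k* ≈ 3.33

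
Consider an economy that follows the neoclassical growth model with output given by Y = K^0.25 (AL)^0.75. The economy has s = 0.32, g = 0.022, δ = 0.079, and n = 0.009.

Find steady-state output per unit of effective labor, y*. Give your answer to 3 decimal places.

At the steady state, Δk = 0, so s·k^α = (n + g + δ)·k.
Rearranging, k^(1−α) = s / (n + g + δ).
k^0.75 = 0.32 / (0.009 + 0.022 + 0.079) = 0.32 / 0.110 = 2.9091
k* = 2.9091^(1/0.75) ≈ 4.1528
y* = (k*)^α = 4.1528^0.25 ≈ 1.4275

y* ≈ 1.428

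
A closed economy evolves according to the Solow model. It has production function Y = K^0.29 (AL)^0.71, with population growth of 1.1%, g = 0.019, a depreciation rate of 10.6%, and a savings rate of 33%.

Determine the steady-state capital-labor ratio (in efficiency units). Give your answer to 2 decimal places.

Steady state requires s·f(k) = (n + g + δ)·k, i.e. s·k^α = (n + g + δ)·k.
Rearranging, k^(1−α) = s / (n + g + δ).
k^0.71 = 0.33 / (0.011 + 0.019 + 0.106) = 0.33 / 0.136 = 2.4265
k* = 2.4265^(1/0.71) ≈ 3.4852

k* ≈ 3.49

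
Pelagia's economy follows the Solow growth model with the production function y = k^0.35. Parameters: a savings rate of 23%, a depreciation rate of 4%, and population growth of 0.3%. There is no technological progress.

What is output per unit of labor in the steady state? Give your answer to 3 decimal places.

y* ≈ 2.467

At the steady state, Δk = 0, so s·k^α = (n + δ)·k.
Dividing both sides by k: k^(1−α) = s / (n + δ).
k^0.65 = 0.23 / (0.003 + 0.040) = 0.23 / 0.043 = 5.3488
k* = 5.3488^(1/0.65) ≈ 13.1945
y* = (k*)^α = 13.1945^0.35 ≈ 2.4668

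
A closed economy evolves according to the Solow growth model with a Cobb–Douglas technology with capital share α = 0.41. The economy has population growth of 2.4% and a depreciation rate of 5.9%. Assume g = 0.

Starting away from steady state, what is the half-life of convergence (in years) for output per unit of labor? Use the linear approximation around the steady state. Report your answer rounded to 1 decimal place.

Near the steady state the convergence rate is λ = (1 − α)(n + δ).
λ = (1 − 0.41) × 0.083 = 0.59 × 0.083 = 0.04897
Half-life = ln 2 / λ = 0.6931 / 0.04897 ≈ 14.15 years

about 14.2 years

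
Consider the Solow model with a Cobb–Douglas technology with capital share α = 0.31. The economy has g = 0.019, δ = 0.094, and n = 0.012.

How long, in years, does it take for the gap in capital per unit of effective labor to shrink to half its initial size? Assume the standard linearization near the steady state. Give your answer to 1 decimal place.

Near the steady state the convergence rate is λ = (1 − α)(n + g + δ).
λ = (1 − 0.31) × 0.125 = 0.69 × 0.125 = 0.08625
Half-life = ln 2 / λ = 0.6931 / 0.08625 ≈ 8.04 years

half-life ≈ 8.0 years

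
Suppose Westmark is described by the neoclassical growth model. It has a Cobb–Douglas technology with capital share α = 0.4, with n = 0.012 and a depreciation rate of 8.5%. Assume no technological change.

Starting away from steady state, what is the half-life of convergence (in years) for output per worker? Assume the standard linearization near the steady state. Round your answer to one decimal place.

half-life ≈ 11.9 years

Near the steady state the convergence rate is λ = (1 − α)(n + δ).
λ = (1 − 0.4) × 0.097 = 0.6 × 0.097 = 0.0582
Half-life = ln 2 / λ = 0.6931 / 0.0582 ≈ 11.91 years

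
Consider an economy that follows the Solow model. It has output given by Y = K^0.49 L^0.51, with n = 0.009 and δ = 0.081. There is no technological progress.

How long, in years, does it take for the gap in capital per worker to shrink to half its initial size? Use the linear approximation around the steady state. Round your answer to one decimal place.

Near the steady state the convergence rate is λ = (1 − α)(n + δ).
λ = (1 − 0.49) × 0.090 = 0.51 × 0.090 = 0.0459
Half-life = ln 2 / λ = 0.6931 / 0.0459 ≈ 15.10 years

t_½ ≈ 15.1 years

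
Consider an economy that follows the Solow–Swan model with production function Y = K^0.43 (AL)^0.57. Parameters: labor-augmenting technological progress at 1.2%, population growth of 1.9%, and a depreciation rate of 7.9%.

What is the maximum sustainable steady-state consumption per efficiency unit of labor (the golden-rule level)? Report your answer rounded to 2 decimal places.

c_gold ≈ 1.59

At the golden rule, f'(k) = n + g + δ, so α·k^(α−1) = n + g + δ and k_gold = (α/(n + g + δ))^(1/(1−α)).
k_gold = (0.43/0.110)^(1/0.57) = 3.9091^1.7544 ≈ 10.9330
c_gold = f(k_gold) − (n + g + δ)·k_gold = 2.7968 − 0.110×10.9330 ≈ 1.5942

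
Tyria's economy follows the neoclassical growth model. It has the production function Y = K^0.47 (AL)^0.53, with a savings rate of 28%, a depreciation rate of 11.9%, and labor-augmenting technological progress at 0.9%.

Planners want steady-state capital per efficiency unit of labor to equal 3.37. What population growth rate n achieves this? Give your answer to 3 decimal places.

In steady state, investment equals break-even investment: s·k^α = (n + g + δ)·k.
So s / (n + g + δ) = (k*)^(1−α) = 3.37^0.53 = 1.9039.
Therefore n + g + δ = s / 1.9039 = 0.28 / 1.9039 = 0.1471, so n = 0.1471 − 0.128 = 0.0191.

n ≈ 0.019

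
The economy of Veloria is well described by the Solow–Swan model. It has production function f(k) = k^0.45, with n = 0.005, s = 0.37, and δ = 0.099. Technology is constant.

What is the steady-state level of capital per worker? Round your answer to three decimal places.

Steady state requires s·f(k) = (n + δ)·k, i.e. s·k^α = (n + δ)·k.
Rearranging, k^(1−α) = s / (n + δ).
k^0.55 = 0.37 / (0.005 + 0.099) = 0.37 / 0.104 = 3.5577
k* = 3.5577^(1/0.55) ≈ 10.0491

k* = 10.049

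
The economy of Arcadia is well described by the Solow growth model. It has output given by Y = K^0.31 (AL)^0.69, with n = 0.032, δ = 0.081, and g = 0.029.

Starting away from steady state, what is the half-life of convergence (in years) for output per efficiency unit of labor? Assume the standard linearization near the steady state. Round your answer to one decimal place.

Near the steady state the convergence rate is λ = (1 − α)(n + g + δ).
λ = (1 − 0.31) × 0.142 = 0.69 × 0.142 = 0.09798
Half-life = ln 2 / λ = 0.6931 / 0.09798 ≈ 7.07 years

half-life ≈ 7.1 years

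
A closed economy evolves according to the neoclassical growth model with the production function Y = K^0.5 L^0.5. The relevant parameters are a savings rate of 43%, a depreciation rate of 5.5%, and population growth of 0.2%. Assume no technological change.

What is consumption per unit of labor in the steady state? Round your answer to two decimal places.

Steady state requires s·f(k) = (n + δ)·k, i.e. s·k^α = (n + δ)·k.
Dividing both sides by k: k^(1−α) = s / (n + δ).
k^0.5 = 0.43 / (0.002 + 0.055) = 0.43 / 0.057 = 7.5439
k* = 7.5439^(1/0.5) ≈ 56.9104
y* = (k*)^α = 56.9104^0.5 ≈ 7.5439
c* = (1 − s)·y* = (1 − 0.43) × 7.5439 ≈ 4.3000

c* ≈ 4.30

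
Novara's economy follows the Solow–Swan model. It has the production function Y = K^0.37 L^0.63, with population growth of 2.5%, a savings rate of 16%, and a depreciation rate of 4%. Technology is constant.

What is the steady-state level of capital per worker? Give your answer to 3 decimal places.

In steady state, investment equals break-even investment: s·k^α = (n + δ)·k.
Dividing both sides by k: k^(1−α) = s / (n + δ).
k^0.63 = 0.16 / (0.025 + 0.040) = 0.16 / 0.065 = 2.4615
k* = 2.4615^(1/0.63) ≈ 4.1778

k* = 4.178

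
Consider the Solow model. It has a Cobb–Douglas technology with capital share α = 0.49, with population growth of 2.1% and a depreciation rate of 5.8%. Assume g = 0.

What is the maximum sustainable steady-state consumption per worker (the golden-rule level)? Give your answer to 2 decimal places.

At the golden rule, f'(k) = n + δ, so α·k^(α−1) = n + δ and k_gold = (α/(n + δ))^(1/(1−α)).
k_gold = (0.49/0.079)^(1/0.51) = 6.2025^1.9608 ≈ 35.8150
c_gold = f(k_gold) − (n + δ)·k_gold = 5.7742 − 0.079×35.8150 ≈ 2.9448

c_gold ≈ 2.94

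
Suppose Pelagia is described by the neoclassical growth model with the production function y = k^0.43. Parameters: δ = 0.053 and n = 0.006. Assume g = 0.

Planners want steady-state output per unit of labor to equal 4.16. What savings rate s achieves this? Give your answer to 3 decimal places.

At the steady state, Δk = 0, so s·k^α = (n + δ)·k.
Since y* = [s/(n + δ)]^(α/(1−α)), we have s/(n + δ) = (y*)^((1−α)/α) = 4.16^1.3256 = 6.6171.
Therefore s = 6.6171 × (n + δ) = 6.6171 × 0.059 = 0.3904.

s ≈ 0.390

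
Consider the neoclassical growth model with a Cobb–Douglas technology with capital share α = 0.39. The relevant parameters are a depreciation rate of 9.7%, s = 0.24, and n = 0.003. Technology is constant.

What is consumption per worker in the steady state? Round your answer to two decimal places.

In steady state, investment equals break-even investment: s·k^α = (n + δ)·k.
Dividing both sides by k: k^(1−α) = s / (n + δ).
k^0.61 = 0.24 / (0.003 + 0.097) = 0.24 / 0.100 = 2.4000
k* = 2.4000^(1/0.61) ≈ 4.2005
y* = (k*)^α = 4.2005^0.39 ≈ 1.7502
c* = (1 − s)·y* = (1 − 0.24) × 1.7502 ≈ 1.3302

c* ≈ 1.33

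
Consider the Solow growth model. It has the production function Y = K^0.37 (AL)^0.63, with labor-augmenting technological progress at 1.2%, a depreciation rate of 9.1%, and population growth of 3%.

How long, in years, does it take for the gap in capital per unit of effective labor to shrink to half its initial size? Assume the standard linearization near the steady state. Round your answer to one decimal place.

half-life ≈ 8.3 years

Near the steady state the convergence rate is λ = (1 − α)(n + g + δ).
λ = (1 − 0.37) × 0.133 = 0.63 × 0.133 = 0.08379
Half-life = ln 2 / λ = 0.6931 / 0.08379 ≈ 8.27 years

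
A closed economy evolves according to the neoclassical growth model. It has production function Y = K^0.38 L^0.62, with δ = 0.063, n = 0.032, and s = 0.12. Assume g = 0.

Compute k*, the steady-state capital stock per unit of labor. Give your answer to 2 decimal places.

k* ≈ 1.46

Steady state requires s·f(k) = (n + δ)·k, i.e. s·k^α = (n + δ)·k.
Dividing both sides by k: k^(1−α) = s / (n + δ).
k^0.62 = 0.12 / (0.032 + 0.063) = 0.12 / 0.095 = 1.2632
k* = 1.2632^(1/0.62) ≈ 1.4577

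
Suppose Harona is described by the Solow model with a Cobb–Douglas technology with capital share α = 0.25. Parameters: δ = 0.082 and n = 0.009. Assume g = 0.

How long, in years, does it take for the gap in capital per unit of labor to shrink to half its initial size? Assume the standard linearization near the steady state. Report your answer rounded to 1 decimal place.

Near the steady state the convergence rate is λ = (1 − α)(n + δ).
λ = (1 − 0.25) × 0.091 = 0.75 × 0.091 = 0.06825
Half-life = ln 2 / λ = 0.6931 / 0.06825 ≈ 10.16 years

about 10.2 years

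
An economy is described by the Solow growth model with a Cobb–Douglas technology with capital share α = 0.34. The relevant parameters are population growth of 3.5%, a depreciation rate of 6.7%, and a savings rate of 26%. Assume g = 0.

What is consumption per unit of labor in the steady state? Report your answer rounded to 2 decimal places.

c* ≈ 1.20

Steady state requires s·f(k) = (n + δ)·k, i.e. s·k^α = (n + δ)·k.
Rearranging, k^(1−α) = s / (n + δ).
k^0.66 = 0.26 / (0.035 + 0.067) = 0.26 / 0.102 = 2.5490
k* = 2.5490^(1/0.66) ≈ 4.1277
y* = (k*)^α = 4.1277^0.34 ≈ 1.6194
c* = (1 − s)·y* = (1 − 0.26) × 1.6194 ≈ 1.1984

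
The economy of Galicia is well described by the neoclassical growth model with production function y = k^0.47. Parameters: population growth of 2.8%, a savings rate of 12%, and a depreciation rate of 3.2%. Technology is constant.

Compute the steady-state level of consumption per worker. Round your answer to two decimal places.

c* ≈ 1.63

In steady state, investment equals break-even investment: s·k^α = (n + δ)·k.
Rearranging, k^(1−α) = s / (n + δ).
k^0.53 = 0.12 / (0.028 + 0.032) = 0.12 / 0.060 = 2.0000
k* = 2.0000^(1/0.53) ≈ 3.6981
y* = (k*)^α = 3.6981^0.47 ≈ 1.8491
c* = (1 − s)·y* = (1 − 0.12) × 1.8491 ≈ 1.6272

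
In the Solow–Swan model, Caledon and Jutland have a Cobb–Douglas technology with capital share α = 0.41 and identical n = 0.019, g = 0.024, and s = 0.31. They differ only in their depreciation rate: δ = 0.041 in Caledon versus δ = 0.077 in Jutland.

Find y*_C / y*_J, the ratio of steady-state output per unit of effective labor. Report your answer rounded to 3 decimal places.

y*_C / y*_J ≈ 1.281

Steady-state y* = [s/(n + g + δ)]^(α/(1−α)), so the ratio is [ (s_C/(n + g + δ)_C) / (s_J/(n + g + δ)_J) ]^0.6949.
s_C/(n + g + δ)_C = 0.31/0.084 = 3.6905; s_J/(n + g + δ)_J = 0.31/0.120 = 2.5833.
Ratio = (3.6905/2.5833)^0.6949 = 1.4286^0.6949 ≈ 1.2813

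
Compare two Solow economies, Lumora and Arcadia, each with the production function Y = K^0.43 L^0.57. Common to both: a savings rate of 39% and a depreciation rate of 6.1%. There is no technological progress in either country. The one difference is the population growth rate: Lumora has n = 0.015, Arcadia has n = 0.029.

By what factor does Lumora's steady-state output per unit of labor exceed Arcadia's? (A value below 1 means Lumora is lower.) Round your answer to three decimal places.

Steady-state y* = [s/(n + δ)]^(α/(1−α)), so the ratio is [ (s_L/(n + δ)_L) / (s_A/(n + δ)_A) ]^0.7544.
s_L/(n + δ)_L = 0.39/0.076 = 5.1316; s_A/(n + δ)_A = 0.39/0.090 = 4.3333.
Ratio = (5.1316/4.3333)^0.7544 = 1.1842^0.7544 ≈ 1.1360

ratio ≈ 1.136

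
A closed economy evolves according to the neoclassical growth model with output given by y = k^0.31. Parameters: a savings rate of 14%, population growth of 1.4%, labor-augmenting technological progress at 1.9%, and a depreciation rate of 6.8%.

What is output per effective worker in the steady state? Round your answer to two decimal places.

y* = 1.16

At the steady state, Δk = 0, so s·k^α = (n + g + δ)·k.
Dividing both sides by k: k^(1−α) = s / (n + g + δ).
k^0.69 = 0.14 / (0.014 + 0.019 + 0.068) = 0.14 / 0.101 = 1.3861
k* = 1.3861^(1/0.69) ≈ 1.6051
y* = (k*)^α = 1.6051^0.31 ≈ 1.1580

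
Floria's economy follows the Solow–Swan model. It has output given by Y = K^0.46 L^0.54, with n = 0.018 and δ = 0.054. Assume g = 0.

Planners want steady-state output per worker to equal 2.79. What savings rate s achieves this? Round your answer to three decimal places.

Steady state requires s·f(k) = (n + δ)·k, i.e. s·k^α = (n + δ)·k.
Since y* = [s/(n + δ)]^(α/(1−α)), we have s/(n + δ) = (y*)^((1−α)/α) = 2.79^1.1739 = 3.3350.
Therefore s = 3.3350 × (n + δ) = 3.3350 × 0.072 = 0.2401.

s ≈ 0.240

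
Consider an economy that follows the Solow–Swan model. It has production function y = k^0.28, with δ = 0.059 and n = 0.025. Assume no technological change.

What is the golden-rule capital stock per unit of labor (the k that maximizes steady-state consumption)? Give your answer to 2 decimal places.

k_gold ≈ 5.32

The golden rule sets f'(k) = n + δ, i.e. α·k^(α−1) = n + δ.
So k^(1−α) = α / (n + δ) = 0.28 / 0.084 = 3.3333.
k_gold = 3.3333^(1/0.72) ≈ 5.3237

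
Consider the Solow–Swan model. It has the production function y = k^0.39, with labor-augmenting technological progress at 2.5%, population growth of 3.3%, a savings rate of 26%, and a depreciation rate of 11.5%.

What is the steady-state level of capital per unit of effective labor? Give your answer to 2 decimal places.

In steady state, investment equals break-even investment: s·k^α = (n + g + δ)·k.
Dividing both sides by k: k^(1−α) = s / (n + g + δ).
k^0.61 = 0.26 / (0.033 + 0.025 + 0.115) = 0.26 / 0.173 = 1.5029
k* = 1.5029^(1/0.61) ≈ 1.9501

k* = 1.95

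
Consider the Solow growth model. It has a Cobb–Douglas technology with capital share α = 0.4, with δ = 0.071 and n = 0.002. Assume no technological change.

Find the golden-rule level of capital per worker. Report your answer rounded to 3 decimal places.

The golden rule sets f'(k) = n + δ, i.e. α·k^(α−1) = n + δ.
So k^(1−α) = α / (n + δ) = 0.4 / 0.073 = 5.4795.
k_gold = 5.4795^(1/0.6) ≈ 17.0308

k_gold ≈ 17.031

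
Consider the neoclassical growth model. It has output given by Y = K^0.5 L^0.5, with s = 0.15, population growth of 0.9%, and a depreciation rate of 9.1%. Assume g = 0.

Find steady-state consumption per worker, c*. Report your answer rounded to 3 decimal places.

c* = 1.275

Steady state requires s·f(k) = (n + δ)·k, i.e. s·k^α = (n + δ)·k.
Rearranging, k^(1−α) = s / (n + δ).
k^0.5 = 0.15 / (0.009 + 0.091) = 0.15 / 0.100 = 1.5000
k* = 1.5000^(1/0.5) ≈ 2.2500
y* = (k*)^α = 2.2500^0.5 ≈ 1.5000
c* = (1 − s)·y* = (1 − 0.15) × 1.5000 ≈ 1.2750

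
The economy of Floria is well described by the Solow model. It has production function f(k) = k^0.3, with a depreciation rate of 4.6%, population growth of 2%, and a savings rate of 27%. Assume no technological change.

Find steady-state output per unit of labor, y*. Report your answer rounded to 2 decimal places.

y* ≈ 1.83

Steady state requires s·f(k) = (n + δ)·k, i.e. s·k^α = (n + δ)·k.
Dividing both sides by k: k^(1−α) = s / (n + δ).
k^0.7 = 0.27 / (0.020 + 0.046) = 0.27 / 0.066 = 4.0909
k* = 4.0909^(1/0.7) ≈ 7.4822
y* = (k*)^α = 7.4822^0.3 ≈ 1.8290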